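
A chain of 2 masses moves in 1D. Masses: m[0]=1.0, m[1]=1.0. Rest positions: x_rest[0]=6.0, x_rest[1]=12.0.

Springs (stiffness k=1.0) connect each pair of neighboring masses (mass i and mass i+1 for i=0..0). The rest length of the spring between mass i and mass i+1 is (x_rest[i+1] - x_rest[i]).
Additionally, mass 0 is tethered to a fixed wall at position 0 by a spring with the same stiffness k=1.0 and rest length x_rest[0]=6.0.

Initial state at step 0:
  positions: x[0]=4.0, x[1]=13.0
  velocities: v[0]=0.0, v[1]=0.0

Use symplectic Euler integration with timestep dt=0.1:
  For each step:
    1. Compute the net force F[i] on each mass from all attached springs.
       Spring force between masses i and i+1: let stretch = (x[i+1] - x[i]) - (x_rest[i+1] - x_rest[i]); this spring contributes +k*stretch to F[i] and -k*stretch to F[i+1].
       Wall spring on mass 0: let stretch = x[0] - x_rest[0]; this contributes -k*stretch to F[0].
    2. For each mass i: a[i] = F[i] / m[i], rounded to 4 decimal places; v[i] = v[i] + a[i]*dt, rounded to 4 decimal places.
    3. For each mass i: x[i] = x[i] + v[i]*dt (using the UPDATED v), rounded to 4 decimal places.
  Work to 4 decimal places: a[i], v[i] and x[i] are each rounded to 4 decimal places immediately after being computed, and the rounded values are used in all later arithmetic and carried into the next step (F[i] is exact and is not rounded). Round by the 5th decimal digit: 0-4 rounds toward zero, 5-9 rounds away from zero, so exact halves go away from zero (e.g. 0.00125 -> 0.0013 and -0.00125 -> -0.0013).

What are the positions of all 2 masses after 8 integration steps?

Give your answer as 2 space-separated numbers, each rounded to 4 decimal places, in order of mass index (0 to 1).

Answer: 5.5423 12.0786

Derivation:
Step 0: x=[4.0000 13.0000] v=[0.0000 0.0000]
Step 1: x=[4.0500 12.9700] v=[0.5000 -0.3000]
Step 2: x=[4.1487 12.9108] v=[0.9870 -0.5920]
Step 3: x=[4.2935 12.8240] v=[1.4483 -0.8682]
Step 4: x=[4.4807 12.7119] v=[1.8720 -1.1213]
Step 5: x=[4.7054 12.5775] v=[2.2471 -1.3444]
Step 6: x=[4.9618 12.4243] v=[2.5638 -1.5316]
Step 7: x=[5.2432 12.2565] v=[2.8139 -1.6779]
Step 8: x=[5.5423 12.0786] v=[2.9909 -1.7792]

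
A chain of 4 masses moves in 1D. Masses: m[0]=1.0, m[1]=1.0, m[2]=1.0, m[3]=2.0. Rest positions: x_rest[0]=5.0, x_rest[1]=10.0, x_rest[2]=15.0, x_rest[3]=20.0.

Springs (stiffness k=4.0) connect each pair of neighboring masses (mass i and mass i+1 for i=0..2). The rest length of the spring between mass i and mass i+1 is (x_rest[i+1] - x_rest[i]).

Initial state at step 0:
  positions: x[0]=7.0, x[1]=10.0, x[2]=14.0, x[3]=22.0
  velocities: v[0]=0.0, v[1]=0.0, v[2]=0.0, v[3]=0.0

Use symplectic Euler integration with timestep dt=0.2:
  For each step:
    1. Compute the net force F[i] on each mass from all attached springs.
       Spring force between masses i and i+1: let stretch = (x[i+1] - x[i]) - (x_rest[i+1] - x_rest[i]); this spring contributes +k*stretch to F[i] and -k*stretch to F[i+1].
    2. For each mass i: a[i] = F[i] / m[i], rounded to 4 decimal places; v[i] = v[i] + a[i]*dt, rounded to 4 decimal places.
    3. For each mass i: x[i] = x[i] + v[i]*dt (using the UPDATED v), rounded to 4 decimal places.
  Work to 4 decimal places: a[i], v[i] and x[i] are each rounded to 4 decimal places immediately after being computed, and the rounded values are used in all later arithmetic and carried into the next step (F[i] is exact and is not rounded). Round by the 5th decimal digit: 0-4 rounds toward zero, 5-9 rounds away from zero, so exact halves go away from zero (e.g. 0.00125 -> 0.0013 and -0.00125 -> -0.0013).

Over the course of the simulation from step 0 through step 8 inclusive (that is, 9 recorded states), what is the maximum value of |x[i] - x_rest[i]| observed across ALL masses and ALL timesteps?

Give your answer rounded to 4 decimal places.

Answer: 2.9654

Derivation:
Step 0: x=[7.0000 10.0000 14.0000 22.0000] v=[0.0000 0.0000 0.0000 0.0000]
Step 1: x=[6.6800 10.1600 14.6400 21.7600] v=[-1.6000 0.8000 3.2000 -1.2000]
Step 2: x=[6.1168 10.4800 15.7024 21.3504] v=[-2.8160 1.6000 5.3120 -2.0480]
Step 3: x=[5.4517 10.9375 16.8329 20.8890] v=[-3.3254 2.2874 5.6525 -2.3072]
Step 4: x=[4.8643 11.4605 17.6691 20.5031] v=[-2.9368 2.6151 4.1811 -1.9296]
Step 5: x=[4.5323 11.9215 17.9654 20.2905] v=[-1.6598 2.3050 1.4814 -1.0632]
Step 6: x=[4.5826 12.1673 17.6667 20.2919] v=[0.2516 1.2288 -1.4936 0.0068]
Step 7: x=[5.0465 12.0794 16.9081 20.4832] v=[2.3194 -0.4394 -3.7930 0.9567]
Step 8: x=[5.8356 11.6388 15.9489 20.7885] v=[3.9457 -2.2028 -4.7959 1.5267]
Max displacement = 2.9654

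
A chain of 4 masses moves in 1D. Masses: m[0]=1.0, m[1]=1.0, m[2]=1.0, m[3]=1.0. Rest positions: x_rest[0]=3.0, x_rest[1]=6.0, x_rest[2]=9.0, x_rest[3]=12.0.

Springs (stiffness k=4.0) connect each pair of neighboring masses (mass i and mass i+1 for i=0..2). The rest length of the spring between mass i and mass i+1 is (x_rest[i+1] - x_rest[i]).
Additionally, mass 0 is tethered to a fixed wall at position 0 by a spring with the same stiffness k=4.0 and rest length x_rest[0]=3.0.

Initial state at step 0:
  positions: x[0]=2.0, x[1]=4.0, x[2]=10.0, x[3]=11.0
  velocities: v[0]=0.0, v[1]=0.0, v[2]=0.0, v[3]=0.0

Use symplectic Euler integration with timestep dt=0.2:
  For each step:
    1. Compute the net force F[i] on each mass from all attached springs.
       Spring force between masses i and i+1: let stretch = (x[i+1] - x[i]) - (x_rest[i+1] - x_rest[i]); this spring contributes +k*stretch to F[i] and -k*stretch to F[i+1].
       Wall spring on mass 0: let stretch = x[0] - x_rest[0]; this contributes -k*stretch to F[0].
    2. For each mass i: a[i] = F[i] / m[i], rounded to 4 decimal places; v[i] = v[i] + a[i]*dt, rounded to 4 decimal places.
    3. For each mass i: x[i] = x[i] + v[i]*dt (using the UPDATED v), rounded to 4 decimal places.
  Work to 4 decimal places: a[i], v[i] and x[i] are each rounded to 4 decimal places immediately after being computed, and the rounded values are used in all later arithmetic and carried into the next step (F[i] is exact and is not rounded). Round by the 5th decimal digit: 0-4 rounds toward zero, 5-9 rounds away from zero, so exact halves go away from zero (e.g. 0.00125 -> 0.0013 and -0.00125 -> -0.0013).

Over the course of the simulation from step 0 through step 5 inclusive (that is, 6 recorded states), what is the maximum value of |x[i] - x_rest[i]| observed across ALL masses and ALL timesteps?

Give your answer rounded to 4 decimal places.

Step 0: x=[2.0000 4.0000 10.0000 11.0000] v=[0.0000 0.0000 0.0000 0.0000]
Step 1: x=[2.0000 4.6400 9.2000 11.3200] v=[0.0000 3.2000 -4.0000 1.6000]
Step 2: x=[2.1024 5.5872 8.0096 11.7808] v=[0.5120 4.7360 -5.9520 2.3040]
Step 3: x=[2.4260 6.3644 7.0350 12.1182] v=[1.6179 3.8861 -4.8730 1.6870]
Step 4: x=[2.9916 6.6188 6.7664 12.1223] v=[2.8278 1.2719 -1.3429 0.0204]
Step 5: x=[3.6589 6.3164 7.3311 11.7494] v=[3.3363 -1.5118 2.8237 -1.8643]
Max displacement = 2.2336

Answer: 2.2336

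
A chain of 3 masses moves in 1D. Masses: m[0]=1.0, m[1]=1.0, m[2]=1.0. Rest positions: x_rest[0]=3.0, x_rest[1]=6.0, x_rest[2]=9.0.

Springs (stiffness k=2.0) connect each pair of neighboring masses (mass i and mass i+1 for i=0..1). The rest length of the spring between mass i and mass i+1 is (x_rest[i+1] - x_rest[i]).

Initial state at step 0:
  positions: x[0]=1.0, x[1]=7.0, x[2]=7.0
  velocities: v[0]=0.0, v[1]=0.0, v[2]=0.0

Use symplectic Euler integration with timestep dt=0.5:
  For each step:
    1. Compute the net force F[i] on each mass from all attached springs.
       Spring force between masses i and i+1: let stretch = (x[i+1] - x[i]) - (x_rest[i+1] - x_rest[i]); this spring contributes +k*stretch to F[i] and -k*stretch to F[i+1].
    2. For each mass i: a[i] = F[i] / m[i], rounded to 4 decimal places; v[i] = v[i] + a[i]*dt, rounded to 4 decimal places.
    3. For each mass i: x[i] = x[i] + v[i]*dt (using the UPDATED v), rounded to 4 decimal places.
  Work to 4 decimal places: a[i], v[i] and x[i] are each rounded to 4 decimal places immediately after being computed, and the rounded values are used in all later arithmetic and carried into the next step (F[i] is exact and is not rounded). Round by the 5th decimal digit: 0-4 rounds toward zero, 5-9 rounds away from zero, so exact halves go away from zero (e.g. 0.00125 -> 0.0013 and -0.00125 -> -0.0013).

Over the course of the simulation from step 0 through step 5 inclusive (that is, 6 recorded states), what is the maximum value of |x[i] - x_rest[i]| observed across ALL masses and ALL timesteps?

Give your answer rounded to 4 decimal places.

Step 0: x=[1.0000 7.0000 7.0000] v=[0.0000 0.0000 0.0000]
Step 1: x=[2.5000 4.0000 8.5000] v=[3.0000 -6.0000 3.0000]
Step 2: x=[3.2500 2.5000 9.2500] v=[1.5000 -3.0000 1.5000]
Step 3: x=[2.1250 4.7500 8.1250] v=[-2.2500 4.5000 -2.2500]
Step 4: x=[0.8125 7.3750 6.8125] v=[-2.6250 5.2500 -2.6250]
Step 5: x=[1.2813 6.4375 7.2813] v=[0.9375 -1.8750 0.9375]
Max displacement = 3.5000

Answer: 3.5000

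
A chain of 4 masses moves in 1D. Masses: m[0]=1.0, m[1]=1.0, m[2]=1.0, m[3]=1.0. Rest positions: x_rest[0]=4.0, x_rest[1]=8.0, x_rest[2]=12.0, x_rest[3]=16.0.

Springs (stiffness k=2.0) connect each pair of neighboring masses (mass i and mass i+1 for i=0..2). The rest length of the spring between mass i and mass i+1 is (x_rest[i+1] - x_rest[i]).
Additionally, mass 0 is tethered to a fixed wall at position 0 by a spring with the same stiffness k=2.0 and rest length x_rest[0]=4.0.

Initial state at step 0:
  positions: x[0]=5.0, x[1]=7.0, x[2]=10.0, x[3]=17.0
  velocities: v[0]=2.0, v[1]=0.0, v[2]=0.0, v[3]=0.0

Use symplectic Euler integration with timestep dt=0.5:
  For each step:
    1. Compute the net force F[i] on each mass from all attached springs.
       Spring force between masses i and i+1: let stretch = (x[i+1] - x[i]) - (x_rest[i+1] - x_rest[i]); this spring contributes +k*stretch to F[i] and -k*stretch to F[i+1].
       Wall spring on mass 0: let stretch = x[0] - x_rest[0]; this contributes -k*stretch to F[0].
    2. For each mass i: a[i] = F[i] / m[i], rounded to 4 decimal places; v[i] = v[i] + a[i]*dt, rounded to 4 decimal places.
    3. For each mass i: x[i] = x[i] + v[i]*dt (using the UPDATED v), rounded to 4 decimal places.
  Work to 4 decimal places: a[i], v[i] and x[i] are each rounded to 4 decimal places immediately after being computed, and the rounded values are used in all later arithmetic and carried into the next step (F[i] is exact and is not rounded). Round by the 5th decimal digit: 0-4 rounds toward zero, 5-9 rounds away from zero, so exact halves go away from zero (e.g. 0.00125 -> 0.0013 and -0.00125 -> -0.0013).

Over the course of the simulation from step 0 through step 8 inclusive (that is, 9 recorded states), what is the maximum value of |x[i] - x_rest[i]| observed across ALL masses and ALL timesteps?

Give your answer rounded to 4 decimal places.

Answer: 2.3477

Derivation:
Step 0: x=[5.0000 7.0000 10.0000 17.0000] v=[2.0000 0.0000 0.0000 0.0000]
Step 1: x=[4.5000 7.5000 12.0000 15.5000] v=[-1.0000 1.0000 4.0000 -3.0000]
Step 2: x=[3.2500 8.7500 13.5000 14.2500] v=[-2.5000 2.5000 3.0000 -2.5000]
Step 3: x=[3.1250 9.6250 13.0000 14.6250] v=[-0.2500 1.7500 -1.0000 0.7500]
Step 4: x=[4.6875 8.9375 11.6250 16.1875] v=[3.1250 -1.3750 -2.7500 3.1250]
Step 5: x=[6.0313 7.4688 11.1875 17.4688] v=[2.6875 -2.9375 -0.8750 2.5625]
Step 6: x=[5.0782 7.1407 12.0313 17.6094] v=[-1.9063 -0.6563 1.6876 0.2812]
Step 7: x=[2.6172 8.2266 13.2189 16.9610] v=[-4.9220 2.1718 2.3751 -1.2969]
Step 8: x=[1.6523 9.0040 13.7814 16.4415] v=[-1.9298 1.5547 1.1249 -1.0390]
Max displacement = 2.3477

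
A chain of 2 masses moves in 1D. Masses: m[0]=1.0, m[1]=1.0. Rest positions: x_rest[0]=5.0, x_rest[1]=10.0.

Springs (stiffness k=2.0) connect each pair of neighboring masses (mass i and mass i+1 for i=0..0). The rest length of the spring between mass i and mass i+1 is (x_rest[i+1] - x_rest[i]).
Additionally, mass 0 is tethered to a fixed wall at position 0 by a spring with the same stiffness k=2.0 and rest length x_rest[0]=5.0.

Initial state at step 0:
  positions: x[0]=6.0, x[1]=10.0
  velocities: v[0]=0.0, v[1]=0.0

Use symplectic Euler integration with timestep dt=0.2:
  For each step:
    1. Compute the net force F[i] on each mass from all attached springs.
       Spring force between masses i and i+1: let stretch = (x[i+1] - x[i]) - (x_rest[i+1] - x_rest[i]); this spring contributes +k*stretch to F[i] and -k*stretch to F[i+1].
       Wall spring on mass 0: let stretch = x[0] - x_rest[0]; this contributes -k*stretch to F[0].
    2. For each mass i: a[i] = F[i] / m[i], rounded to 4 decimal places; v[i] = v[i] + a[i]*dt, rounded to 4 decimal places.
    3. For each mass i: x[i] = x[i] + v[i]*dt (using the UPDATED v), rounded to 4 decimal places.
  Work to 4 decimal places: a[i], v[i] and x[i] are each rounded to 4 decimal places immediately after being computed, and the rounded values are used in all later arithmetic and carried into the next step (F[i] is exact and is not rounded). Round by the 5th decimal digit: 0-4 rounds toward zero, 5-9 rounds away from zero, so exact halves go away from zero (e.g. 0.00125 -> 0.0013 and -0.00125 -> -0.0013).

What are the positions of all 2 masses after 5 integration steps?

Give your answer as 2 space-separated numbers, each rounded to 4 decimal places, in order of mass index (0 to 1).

Answer: 4.5459 10.6351

Derivation:
Step 0: x=[6.0000 10.0000] v=[0.0000 0.0000]
Step 1: x=[5.8400 10.0800] v=[-0.8000 0.4000]
Step 2: x=[5.5520 10.2208] v=[-1.4400 0.7040]
Step 3: x=[5.1933 10.3881] v=[-1.7933 0.8365]
Step 4: x=[4.8348 10.5398] v=[-1.7927 0.7586]
Step 5: x=[4.5459 10.6351] v=[-1.4446 0.4766]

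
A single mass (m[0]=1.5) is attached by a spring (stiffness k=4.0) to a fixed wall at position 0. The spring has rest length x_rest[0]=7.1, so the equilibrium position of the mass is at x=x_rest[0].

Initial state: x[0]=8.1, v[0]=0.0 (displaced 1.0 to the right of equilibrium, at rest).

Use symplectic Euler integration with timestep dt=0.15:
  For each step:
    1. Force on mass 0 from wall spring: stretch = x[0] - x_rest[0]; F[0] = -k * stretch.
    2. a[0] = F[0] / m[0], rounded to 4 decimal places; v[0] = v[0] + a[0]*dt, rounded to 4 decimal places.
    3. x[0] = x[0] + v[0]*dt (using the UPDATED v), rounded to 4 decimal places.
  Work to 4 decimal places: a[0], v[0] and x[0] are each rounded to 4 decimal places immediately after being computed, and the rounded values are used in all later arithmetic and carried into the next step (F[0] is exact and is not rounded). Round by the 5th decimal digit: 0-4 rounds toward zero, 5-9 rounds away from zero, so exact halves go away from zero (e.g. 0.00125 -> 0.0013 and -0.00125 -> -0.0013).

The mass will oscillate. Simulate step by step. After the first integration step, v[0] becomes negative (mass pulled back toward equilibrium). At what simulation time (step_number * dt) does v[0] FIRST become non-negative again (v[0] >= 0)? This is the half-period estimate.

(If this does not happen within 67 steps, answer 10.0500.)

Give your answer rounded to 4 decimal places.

Step 0: x=[8.1000] v=[0.0000]
Step 1: x=[8.0400] v=[-0.4000]
Step 2: x=[7.9236] v=[-0.7760]
Step 3: x=[7.7578] v=[-1.1054]
Step 4: x=[7.5525] v=[-1.3685]
Step 5: x=[7.3201] v=[-1.5495]
Step 6: x=[7.0745] v=[-1.6375]
Step 7: x=[6.8304] v=[-1.6273]
Step 8: x=[6.6025] v=[-1.5195]
Step 9: x=[6.4044] v=[-1.3205]
Step 10: x=[6.2481] v=[-1.0423]
Step 11: x=[6.1429] v=[-0.7015]
Step 12: x=[6.0951] v=[-0.3187]
Step 13: x=[6.1076] v=[0.0833]
First v>=0 after going negative at step 13, time=1.9500

Answer: 1.9500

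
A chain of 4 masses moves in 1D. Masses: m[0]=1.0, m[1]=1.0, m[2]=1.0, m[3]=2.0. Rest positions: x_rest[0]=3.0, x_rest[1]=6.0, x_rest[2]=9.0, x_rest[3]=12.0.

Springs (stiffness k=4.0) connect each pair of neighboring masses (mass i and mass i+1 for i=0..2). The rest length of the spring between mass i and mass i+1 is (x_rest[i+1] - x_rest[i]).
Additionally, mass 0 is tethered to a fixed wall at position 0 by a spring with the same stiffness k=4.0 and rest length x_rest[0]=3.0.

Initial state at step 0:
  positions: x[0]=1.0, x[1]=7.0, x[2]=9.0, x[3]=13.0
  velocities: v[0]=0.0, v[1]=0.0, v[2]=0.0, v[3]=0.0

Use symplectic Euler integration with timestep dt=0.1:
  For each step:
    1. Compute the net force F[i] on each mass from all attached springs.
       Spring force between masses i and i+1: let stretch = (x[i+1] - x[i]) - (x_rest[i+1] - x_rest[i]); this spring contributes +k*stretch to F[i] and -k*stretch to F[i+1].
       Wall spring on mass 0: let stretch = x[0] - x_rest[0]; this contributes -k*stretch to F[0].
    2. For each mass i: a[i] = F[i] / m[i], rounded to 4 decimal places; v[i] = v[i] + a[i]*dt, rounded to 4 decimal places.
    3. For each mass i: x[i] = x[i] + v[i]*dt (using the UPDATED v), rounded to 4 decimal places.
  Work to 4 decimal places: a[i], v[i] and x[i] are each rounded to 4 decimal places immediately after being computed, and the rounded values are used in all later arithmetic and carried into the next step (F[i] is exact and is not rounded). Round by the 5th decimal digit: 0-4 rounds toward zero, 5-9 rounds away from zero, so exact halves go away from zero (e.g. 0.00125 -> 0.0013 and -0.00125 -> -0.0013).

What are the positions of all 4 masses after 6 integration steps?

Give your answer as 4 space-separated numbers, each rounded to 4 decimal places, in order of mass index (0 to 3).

Step 0: x=[1.0000 7.0000 9.0000 13.0000] v=[0.0000 0.0000 0.0000 0.0000]
Step 1: x=[1.2000 6.8400 9.0800 12.9800] v=[2.0000 -1.6000 0.8000 -0.2000]
Step 2: x=[1.5776 6.5440 9.2264 12.9420] v=[3.7760 -2.9600 1.4640 -0.3800]
Step 3: x=[2.0908 6.1566 9.4141 12.8897] v=[5.1315 -3.8736 1.8773 -0.5231]
Step 4: x=[2.6830 5.7369 9.6106 12.8279] v=[5.9215 -4.1969 1.9645 -0.6182]
Step 5: x=[3.2900 5.3500 9.7808 12.7617] v=[6.0699 -3.8690 1.7019 -0.6617]
Step 6: x=[3.8478 5.0579 9.8930 12.6959] v=[5.5779 -2.9207 1.1219 -0.6579]

Answer: 3.8478 5.0579 9.8930 12.6959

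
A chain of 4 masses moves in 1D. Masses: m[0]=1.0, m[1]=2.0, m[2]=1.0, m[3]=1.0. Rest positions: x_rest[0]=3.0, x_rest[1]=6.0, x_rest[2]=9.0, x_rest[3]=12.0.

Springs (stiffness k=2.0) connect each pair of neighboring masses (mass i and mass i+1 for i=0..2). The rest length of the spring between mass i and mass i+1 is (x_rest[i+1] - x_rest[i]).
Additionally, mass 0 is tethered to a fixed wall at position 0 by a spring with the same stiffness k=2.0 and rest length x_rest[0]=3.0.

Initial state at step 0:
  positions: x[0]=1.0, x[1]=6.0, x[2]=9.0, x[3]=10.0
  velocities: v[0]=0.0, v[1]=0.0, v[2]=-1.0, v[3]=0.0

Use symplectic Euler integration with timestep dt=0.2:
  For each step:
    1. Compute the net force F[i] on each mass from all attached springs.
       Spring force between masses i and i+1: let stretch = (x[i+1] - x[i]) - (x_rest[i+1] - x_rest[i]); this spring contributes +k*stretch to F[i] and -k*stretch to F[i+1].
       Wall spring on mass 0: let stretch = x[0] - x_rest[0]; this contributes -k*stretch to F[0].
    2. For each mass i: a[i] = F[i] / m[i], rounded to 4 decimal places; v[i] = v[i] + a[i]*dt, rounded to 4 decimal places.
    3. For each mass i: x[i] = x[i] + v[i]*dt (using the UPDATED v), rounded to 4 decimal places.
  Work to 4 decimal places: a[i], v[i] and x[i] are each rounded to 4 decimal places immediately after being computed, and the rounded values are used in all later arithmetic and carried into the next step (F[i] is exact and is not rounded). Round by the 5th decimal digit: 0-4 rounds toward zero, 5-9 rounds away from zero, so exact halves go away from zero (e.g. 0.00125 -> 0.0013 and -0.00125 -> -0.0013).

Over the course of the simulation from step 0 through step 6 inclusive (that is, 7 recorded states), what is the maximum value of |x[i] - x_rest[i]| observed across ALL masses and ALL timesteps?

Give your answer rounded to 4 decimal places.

Step 0: x=[1.0000 6.0000 9.0000 10.0000] v=[0.0000 0.0000 -1.0000 0.0000]
Step 1: x=[1.3200 5.9200 8.6400 10.1600] v=[1.6000 -0.4000 -1.8000 0.8000]
Step 2: x=[1.9024 5.7648 8.1840 10.4384] v=[2.9120 -0.7760 -2.2800 1.3920]
Step 3: x=[2.6416 5.5519 7.7148 10.7764] v=[3.6960 -1.0646 -2.3459 1.6902]
Step 4: x=[3.4023 5.3091 7.3175 11.1095] v=[3.8035 -1.2141 -1.9864 1.6656]
Step 5: x=[4.0434 5.0703 7.0629 11.3793] v=[3.2053 -1.1938 -1.2730 1.3488]
Step 6: x=[4.4431 4.8702 6.9942 11.5437] v=[1.9987 -1.0007 -0.3435 0.8222]
Max displacement = 2.0058

Answer: 2.0058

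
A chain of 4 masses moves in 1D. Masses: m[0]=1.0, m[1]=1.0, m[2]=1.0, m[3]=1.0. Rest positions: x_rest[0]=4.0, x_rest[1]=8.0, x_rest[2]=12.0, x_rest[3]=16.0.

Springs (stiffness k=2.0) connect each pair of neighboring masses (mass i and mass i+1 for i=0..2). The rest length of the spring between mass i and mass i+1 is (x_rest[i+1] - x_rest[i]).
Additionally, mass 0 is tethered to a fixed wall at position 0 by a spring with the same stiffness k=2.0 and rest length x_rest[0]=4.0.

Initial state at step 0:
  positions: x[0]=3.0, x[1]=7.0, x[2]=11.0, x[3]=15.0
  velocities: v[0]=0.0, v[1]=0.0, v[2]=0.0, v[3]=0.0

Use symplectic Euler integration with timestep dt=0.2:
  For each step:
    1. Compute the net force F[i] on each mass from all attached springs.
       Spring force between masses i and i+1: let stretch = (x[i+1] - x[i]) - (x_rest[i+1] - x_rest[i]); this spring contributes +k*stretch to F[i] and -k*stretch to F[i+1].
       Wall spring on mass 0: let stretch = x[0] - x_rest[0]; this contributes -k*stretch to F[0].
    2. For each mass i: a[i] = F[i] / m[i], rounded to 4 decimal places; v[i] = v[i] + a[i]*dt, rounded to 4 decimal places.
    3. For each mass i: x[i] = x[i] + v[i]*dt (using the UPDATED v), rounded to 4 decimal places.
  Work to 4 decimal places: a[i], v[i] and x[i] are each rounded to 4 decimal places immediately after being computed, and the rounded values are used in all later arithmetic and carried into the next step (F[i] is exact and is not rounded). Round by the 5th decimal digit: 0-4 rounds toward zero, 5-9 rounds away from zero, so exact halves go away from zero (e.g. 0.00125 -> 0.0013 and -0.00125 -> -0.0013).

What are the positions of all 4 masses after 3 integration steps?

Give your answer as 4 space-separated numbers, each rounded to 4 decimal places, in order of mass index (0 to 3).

Answer: 3.4186 7.0300 11.0005 15.0000

Derivation:
Step 0: x=[3.0000 7.0000 11.0000 15.0000] v=[0.0000 0.0000 0.0000 0.0000]
Step 1: x=[3.0800 7.0000 11.0000 15.0000] v=[0.4000 0.0000 0.0000 0.0000]
Step 2: x=[3.2272 7.0064 11.0000 15.0000] v=[0.7360 0.0320 0.0000 0.0000]
Step 3: x=[3.4186 7.0300 11.0005 15.0000] v=[0.9568 0.1178 0.0026 0.0000]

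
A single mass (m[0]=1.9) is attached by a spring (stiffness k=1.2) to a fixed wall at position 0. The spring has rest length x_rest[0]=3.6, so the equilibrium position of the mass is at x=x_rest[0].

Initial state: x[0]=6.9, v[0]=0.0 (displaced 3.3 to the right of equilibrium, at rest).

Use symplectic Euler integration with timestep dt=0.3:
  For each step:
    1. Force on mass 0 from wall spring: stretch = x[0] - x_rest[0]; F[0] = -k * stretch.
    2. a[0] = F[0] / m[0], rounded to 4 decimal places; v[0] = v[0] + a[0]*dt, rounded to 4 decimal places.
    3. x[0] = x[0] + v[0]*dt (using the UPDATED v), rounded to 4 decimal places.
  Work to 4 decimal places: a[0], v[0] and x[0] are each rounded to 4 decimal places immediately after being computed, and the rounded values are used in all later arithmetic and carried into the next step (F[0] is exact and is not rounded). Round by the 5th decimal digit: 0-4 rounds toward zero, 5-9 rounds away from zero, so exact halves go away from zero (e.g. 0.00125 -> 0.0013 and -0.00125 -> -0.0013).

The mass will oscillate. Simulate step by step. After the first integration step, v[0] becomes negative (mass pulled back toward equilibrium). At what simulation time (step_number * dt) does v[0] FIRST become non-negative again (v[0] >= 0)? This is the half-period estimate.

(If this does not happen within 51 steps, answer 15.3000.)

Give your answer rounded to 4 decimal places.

Step 0: x=[6.9000] v=[0.0000]
Step 1: x=[6.7124] v=[-0.6253]
Step 2: x=[6.3479] v=[-1.2150]
Step 3: x=[5.8272] v=[-1.7357]
Step 4: x=[5.1799] v=[-2.1577]
Step 5: x=[4.4428] v=[-2.4570]
Step 6: x=[3.6578] v=[-2.6167]
Step 7: x=[2.8695] v=[-2.6277]
Step 8: x=[2.1227] v=[-2.4893]
Step 9: x=[1.4599] v=[-2.2094]
Step 10: x=[0.9187] v=[-1.8039]
Step 11: x=[0.5299] v=[-1.2959]
Step 12: x=[0.3156] v=[-0.7142]
Step 13: x=[0.2880] v=[-0.0919]
Step 14: x=[0.4487] v=[0.5356]
First v>=0 after going negative at step 14, time=4.2000

Answer: 4.2000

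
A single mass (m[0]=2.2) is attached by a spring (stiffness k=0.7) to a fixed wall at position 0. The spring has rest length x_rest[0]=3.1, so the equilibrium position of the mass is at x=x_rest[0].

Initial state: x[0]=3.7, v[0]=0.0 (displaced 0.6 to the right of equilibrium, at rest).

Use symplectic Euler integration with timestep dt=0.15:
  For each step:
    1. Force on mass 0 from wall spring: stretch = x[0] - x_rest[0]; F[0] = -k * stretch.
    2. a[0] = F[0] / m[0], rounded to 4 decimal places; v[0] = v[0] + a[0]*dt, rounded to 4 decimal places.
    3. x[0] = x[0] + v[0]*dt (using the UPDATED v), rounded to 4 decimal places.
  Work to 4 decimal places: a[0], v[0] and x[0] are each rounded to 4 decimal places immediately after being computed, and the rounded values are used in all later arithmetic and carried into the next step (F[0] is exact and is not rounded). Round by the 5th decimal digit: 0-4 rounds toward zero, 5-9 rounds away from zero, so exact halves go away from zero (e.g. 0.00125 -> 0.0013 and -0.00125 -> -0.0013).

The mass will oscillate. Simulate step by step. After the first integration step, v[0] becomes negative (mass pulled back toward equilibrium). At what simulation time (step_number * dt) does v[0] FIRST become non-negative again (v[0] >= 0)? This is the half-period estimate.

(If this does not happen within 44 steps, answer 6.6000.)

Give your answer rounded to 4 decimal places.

Answer: 5.7000

Derivation:
Step 0: x=[3.7000] v=[0.0000]
Step 1: x=[3.6957] v=[-0.0286]
Step 2: x=[3.6872] v=[-0.0570]
Step 3: x=[3.6745] v=[-0.0850]
Step 4: x=[3.6576] v=[-0.1124]
Step 5: x=[3.6368] v=[-0.1390]
Step 6: x=[3.6121] v=[-0.1646]
Step 7: x=[3.5838] v=[-0.1890]
Step 8: x=[3.5520] v=[-0.2121]
Step 9: x=[3.5169] v=[-0.2337]
Step 10: x=[3.4789] v=[-0.2536]
Step 11: x=[3.4381] v=[-0.2717]
Step 12: x=[3.3949] v=[-0.2878]
Step 13: x=[3.3496] v=[-0.3019]
Step 14: x=[3.3025] v=[-0.3138]
Step 15: x=[3.2540] v=[-0.3235]
Step 16: x=[3.2044] v=[-0.3309]
Step 17: x=[3.1540] v=[-0.3359]
Step 18: x=[3.1032] v=[-0.3385]
Step 19: x=[3.0524] v=[-0.3387]
Step 20: x=[3.0019] v=[-0.3364]
Step 21: x=[2.9521] v=[-0.3317]
Step 22: x=[2.9034] v=[-0.3246]
Step 23: x=[2.8561] v=[-0.3152]
Step 24: x=[2.8106] v=[-0.3036]
Step 25: x=[2.7671] v=[-0.2898]
Step 26: x=[2.7260] v=[-0.2739]
Step 27: x=[2.6876] v=[-0.2561]
Step 28: x=[2.6521] v=[-0.2364]
Step 29: x=[2.6199] v=[-0.2150]
Step 30: x=[2.5911] v=[-0.1921]
Step 31: x=[2.5659] v=[-0.1678]
Step 32: x=[2.5446] v=[-0.1423]
Step 33: x=[2.5272] v=[-0.1158]
Step 34: x=[2.5139] v=[-0.0885]
Step 35: x=[2.5048] v=[-0.0605]
Step 36: x=[2.5000] v=[-0.0321]
Step 37: x=[2.4995] v=[-0.0035]
Step 38: x=[2.5033] v=[0.0252]
First v>=0 after going negative at step 38, time=5.7000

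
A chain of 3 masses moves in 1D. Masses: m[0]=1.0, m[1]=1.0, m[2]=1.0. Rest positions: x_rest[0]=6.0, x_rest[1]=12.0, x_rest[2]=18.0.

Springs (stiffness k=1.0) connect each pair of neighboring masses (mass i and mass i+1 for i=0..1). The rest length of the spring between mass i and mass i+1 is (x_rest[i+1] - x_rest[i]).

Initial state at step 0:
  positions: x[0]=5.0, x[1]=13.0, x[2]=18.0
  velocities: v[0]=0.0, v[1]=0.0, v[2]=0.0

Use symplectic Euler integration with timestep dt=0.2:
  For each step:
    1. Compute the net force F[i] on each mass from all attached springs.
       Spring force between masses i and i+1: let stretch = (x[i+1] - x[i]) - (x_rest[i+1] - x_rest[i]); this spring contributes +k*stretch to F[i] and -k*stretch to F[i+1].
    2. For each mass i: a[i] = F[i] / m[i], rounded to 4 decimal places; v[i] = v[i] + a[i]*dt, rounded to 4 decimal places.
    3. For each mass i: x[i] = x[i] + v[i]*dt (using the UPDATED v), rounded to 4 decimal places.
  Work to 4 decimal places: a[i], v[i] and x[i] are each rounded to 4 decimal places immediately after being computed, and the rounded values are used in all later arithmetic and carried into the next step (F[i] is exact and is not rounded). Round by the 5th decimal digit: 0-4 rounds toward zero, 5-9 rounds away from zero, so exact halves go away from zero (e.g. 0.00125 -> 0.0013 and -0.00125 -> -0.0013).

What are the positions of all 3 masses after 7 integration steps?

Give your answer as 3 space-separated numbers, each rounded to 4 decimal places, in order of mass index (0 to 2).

Answer: 6.4037 11.1241 18.4722

Derivation:
Step 0: x=[5.0000 13.0000 18.0000] v=[0.0000 0.0000 0.0000]
Step 1: x=[5.0800 12.8800 18.0400] v=[0.4000 -0.6000 0.2000]
Step 2: x=[5.2320 12.6544 18.1136] v=[0.7600 -1.1280 0.3680]
Step 3: x=[5.4409 12.3503 18.2088] v=[1.0445 -1.5206 0.4762]
Step 4: x=[5.6862 12.0041 18.3097] v=[1.2264 -1.7308 0.5045]
Step 5: x=[5.9442 11.6574 18.3984] v=[1.2900 -1.7333 0.4434]
Step 6: x=[6.1907 11.3519 18.4574] v=[1.2326 -1.5277 0.2952]
Step 7: x=[6.4037 11.1241 18.4722] v=[1.0648 -1.1388 0.0741]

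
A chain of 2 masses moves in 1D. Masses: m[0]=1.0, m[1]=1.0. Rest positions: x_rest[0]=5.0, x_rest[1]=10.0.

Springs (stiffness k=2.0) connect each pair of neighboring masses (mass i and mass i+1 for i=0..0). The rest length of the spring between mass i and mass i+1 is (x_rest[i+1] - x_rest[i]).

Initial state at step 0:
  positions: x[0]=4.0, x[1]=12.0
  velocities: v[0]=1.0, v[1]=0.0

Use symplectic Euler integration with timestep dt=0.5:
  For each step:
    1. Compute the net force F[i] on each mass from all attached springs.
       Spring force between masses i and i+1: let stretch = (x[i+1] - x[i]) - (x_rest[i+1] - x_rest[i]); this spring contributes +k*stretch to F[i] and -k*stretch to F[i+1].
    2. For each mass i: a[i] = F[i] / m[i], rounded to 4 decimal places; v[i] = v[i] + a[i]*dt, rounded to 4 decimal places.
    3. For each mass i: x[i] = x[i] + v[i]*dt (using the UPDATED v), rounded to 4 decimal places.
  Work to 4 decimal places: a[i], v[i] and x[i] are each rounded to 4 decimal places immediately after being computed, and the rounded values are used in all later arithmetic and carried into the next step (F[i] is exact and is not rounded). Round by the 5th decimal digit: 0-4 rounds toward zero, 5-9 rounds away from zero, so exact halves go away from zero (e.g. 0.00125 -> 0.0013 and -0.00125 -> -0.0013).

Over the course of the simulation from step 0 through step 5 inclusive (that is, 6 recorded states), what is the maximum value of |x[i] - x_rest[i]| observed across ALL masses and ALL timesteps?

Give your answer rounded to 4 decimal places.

Answer: 3.5000

Derivation:
Step 0: x=[4.0000 12.0000] v=[1.0000 0.0000]
Step 1: x=[6.0000 10.5000] v=[4.0000 -3.0000]
Step 2: x=[7.7500 9.2500] v=[3.5000 -2.5000]
Step 3: x=[7.7500 9.7500] v=[0.0000 1.0000]
Step 4: x=[6.2500 11.7500] v=[-3.0000 4.0000]
Step 5: x=[5.0000 13.5000] v=[-2.5000 3.5000]
Max displacement = 3.5000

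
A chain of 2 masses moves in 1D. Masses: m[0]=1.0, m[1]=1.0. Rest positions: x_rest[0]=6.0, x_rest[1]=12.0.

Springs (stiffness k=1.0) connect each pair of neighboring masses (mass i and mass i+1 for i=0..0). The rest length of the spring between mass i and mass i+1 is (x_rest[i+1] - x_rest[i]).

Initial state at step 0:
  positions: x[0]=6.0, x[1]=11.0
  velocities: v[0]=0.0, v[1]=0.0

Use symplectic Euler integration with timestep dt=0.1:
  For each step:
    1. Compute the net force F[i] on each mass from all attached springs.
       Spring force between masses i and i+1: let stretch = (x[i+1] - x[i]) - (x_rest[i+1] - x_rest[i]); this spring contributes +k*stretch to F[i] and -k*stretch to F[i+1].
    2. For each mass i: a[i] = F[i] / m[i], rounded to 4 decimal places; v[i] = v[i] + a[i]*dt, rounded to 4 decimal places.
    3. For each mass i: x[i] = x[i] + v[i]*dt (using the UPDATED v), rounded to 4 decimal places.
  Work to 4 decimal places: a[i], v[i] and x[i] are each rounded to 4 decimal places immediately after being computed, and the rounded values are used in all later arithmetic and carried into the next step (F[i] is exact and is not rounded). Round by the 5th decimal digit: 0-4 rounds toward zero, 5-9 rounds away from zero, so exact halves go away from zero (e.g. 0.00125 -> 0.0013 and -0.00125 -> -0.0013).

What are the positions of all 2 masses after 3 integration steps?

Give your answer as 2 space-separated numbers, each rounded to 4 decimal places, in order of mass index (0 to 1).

Answer: 5.9410 11.0590

Derivation:
Step 0: x=[6.0000 11.0000] v=[0.0000 0.0000]
Step 1: x=[5.9900 11.0100] v=[-0.1000 0.1000]
Step 2: x=[5.9702 11.0298] v=[-0.1980 0.1980]
Step 3: x=[5.9410 11.0590] v=[-0.2920 0.2920]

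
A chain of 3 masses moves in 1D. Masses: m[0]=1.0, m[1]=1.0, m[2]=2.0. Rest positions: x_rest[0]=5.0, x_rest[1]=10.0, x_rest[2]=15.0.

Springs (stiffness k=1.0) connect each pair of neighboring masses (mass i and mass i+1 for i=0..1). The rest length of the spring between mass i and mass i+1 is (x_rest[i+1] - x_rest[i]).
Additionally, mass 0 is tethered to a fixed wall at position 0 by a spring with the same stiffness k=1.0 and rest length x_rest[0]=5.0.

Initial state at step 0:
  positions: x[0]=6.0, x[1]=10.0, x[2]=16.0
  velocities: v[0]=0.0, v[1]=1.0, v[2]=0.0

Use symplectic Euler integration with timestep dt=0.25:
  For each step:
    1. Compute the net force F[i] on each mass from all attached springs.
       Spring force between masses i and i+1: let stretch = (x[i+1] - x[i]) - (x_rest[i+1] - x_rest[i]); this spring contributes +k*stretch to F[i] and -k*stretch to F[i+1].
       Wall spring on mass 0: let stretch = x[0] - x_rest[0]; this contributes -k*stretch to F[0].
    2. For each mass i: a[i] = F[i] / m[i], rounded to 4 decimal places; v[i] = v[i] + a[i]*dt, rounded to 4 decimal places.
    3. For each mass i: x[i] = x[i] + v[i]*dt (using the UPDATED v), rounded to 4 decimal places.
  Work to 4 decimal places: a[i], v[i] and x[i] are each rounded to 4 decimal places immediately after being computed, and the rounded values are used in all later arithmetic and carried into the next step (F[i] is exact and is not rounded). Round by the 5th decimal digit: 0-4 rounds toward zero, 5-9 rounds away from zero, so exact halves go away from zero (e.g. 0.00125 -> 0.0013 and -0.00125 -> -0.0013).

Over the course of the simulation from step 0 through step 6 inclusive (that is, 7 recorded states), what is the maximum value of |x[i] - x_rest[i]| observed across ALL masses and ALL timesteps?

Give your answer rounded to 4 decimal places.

Step 0: x=[6.0000 10.0000 16.0000] v=[0.0000 1.0000 0.0000]
Step 1: x=[5.8750 10.3750 15.9688] v=[-0.5000 1.5000 -0.1250]
Step 2: x=[5.6641 10.8184 15.9190] v=[-0.8438 1.7735 -0.1992]
Step 3: x=[5.4213 11.2584 15.8661] v=[-0.9713 1.7601 -0.2118]
Step 4: x=[5.2045 11.6216 15.8254] v=[-0.8674 1.4528 -0.1628]
Step 5: x=[5.0634 11.8465 15.8096] v=[-0.5643 0.8995 -0.0633]
Step 6: x=[5.0298 11.8951 15.8262] v=[-0.1344 0.1945 0.0663]
Max displacement = 1.8951

Answer: 1.8951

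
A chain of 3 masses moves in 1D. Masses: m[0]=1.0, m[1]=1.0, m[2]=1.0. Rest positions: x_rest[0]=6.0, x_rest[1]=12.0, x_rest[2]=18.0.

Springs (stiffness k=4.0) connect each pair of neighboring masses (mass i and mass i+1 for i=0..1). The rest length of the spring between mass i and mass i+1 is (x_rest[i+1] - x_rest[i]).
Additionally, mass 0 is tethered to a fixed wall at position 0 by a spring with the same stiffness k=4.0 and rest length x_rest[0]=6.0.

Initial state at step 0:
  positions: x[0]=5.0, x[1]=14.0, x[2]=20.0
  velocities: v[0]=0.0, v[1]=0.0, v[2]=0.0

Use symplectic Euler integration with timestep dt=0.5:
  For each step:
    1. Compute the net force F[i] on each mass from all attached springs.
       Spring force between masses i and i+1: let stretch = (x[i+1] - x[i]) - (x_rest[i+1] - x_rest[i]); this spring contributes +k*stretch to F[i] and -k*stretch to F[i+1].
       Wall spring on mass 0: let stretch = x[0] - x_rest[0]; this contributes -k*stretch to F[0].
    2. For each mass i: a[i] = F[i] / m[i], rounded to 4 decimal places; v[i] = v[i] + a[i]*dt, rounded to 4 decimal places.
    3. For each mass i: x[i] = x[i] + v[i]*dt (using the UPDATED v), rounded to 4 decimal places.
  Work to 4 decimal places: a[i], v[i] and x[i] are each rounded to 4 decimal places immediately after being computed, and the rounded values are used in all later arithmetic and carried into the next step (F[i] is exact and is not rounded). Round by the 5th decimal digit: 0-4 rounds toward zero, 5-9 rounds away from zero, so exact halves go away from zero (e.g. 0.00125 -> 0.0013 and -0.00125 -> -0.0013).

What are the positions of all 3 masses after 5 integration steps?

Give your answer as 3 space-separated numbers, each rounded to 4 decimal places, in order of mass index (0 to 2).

Answer: 3.0000 13.0000 16.0000

Derivation:
Step 0: x=[5.0000 14.0000 20.0000] v=[0.0000 0.0000 0.0000]
Step 1: x=[9.0000 11.0000 20.0000] v=[8.0000 -6.0000 0.0000]
Step 2: x=[6.0000 15.0000 17.0000] v=[-6.0000 8.0000 -6.0000]
Step 3: x=[6.0000 12.0000 18.0000] v=[0.0000 -6.0000 2.0000]
Step 4: x=[6.0000 9.0000 19.0000] v=[0.0000 -6.0000 2.0000]
Step 5: x=[3.0000 13.0000 16.0000] v=[-6.0000 8.0000 -6.0000]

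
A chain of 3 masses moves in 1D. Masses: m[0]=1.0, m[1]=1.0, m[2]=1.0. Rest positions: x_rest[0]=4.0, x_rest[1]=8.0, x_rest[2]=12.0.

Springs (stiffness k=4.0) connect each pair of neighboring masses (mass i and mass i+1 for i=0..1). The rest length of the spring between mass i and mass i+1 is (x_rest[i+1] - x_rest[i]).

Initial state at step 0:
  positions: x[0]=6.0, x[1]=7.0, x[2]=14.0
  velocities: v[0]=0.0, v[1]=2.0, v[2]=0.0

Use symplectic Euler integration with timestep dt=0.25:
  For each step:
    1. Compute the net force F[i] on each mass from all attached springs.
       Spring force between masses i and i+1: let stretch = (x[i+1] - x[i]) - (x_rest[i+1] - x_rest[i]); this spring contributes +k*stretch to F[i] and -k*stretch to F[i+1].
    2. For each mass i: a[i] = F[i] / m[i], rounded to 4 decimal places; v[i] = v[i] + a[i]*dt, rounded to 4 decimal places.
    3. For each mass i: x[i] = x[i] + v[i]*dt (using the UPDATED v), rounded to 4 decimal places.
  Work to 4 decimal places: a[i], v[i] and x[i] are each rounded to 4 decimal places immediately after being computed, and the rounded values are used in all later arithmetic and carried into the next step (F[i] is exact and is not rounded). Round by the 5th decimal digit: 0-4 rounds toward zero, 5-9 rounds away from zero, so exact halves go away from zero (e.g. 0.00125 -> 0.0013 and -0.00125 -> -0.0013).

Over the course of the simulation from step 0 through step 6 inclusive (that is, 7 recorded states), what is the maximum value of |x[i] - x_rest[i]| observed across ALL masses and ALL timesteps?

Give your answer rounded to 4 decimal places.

Answer: 3.9063

Derivation:
Step 0: x=[6.0000 7.0000 14.0000] v=[0.0000 2.0000 0.0000]
Step 1: x=[5.2500 9.0000 13.2500] v=[-3.0000 8.0000 -3.0000]
Step 2: x=[4.4375 11.1250 12.4375] v=[-3.2500 8.5000 -3.2500]
Step 3: x=[4.2969 11.9063 12.2969] v=[-0.5625 3.1250 -0.5625]
Step 4: x=[5.0586 10.8829 13.0586] v=[3.0469 -4.0938 3.0469]
Step 5: x=[6.2764 8.9473 14.2764] v=[4.8712 -7.7424 4.8712]
Step 6: x=[7.1619 7.6763 15.1619] v=[3.5421 -5.0842 3.5421]
Max displacement = 3.9063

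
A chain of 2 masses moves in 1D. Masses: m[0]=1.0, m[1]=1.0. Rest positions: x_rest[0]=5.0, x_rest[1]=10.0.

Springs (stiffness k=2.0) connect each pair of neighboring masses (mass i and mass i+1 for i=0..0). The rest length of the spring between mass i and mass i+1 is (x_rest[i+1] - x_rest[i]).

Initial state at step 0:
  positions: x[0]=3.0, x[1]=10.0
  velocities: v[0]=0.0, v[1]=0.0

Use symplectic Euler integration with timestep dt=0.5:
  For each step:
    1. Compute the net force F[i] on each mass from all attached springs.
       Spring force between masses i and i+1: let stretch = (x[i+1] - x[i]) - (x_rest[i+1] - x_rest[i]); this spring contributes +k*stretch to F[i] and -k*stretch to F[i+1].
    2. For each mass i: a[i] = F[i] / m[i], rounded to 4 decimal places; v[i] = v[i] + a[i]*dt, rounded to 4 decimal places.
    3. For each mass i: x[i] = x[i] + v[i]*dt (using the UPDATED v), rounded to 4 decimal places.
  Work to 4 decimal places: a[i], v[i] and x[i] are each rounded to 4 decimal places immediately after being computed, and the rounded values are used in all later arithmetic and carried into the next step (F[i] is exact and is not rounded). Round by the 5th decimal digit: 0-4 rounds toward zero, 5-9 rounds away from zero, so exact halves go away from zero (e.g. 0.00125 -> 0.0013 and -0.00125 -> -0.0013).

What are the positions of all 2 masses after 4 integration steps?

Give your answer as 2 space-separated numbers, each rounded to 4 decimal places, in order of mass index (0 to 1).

Answer: 4.0000 9.0000

Derivation:
Step 0: x=[3.0000 10.0000] v=[0.0000 0.0000]
Step 1: x=[4.0000 9.0000] v=[2.0000 -2.0000]
Step 2: x=[5.0000 8.0000] v=[2.0000 -2.0000]
Step 3: x=[5.0000 8.0000] v=[0.0000 0.0000]
Step 4: x=[4.0000 9.0000] v=[-2.0000 2.0000]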